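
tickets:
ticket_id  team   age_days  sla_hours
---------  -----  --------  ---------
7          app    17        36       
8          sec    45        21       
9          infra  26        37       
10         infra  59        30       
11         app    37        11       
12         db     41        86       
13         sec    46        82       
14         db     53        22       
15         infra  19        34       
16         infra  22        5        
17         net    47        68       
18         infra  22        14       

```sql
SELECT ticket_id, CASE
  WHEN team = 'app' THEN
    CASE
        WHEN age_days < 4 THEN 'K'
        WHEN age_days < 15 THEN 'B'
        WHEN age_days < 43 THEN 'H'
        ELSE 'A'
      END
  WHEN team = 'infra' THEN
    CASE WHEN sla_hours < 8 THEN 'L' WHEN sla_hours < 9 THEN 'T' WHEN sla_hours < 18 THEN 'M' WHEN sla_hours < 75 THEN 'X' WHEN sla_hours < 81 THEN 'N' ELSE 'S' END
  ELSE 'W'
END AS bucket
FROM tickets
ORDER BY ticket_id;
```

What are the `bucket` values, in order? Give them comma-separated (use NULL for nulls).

H, W, X, X, H, W, W, W, X, L, W, M

ticket_id=7: team='app' → inner[age_days < 43] → H
ticket_id=8: team='sec' → outer ELSE → W
ticket_id=9: team='infra' → inner[sla_hours < 75] → X
ticket_id=10: team='infra' → inner[sla_hours < 75] → X
ticket_id=11: team='app' → inner[age_days < 43] → H
ticket_id=12: team='db' → outer ELSE → W
ticket_id=13: team='sec' → outer ELSE → W
ticket_id=14: team='db' → outer ELSE → W
ticket_id=15: team='infra' → inner[sla_hours < 75] → X
ticket_id=16: team='infra' → inner[sla_hours < 8] → L
ticket_id=17: team='net' → outer ELSE → W
ticket_id=18: team='infra' → inner[sla_hours < 18] → M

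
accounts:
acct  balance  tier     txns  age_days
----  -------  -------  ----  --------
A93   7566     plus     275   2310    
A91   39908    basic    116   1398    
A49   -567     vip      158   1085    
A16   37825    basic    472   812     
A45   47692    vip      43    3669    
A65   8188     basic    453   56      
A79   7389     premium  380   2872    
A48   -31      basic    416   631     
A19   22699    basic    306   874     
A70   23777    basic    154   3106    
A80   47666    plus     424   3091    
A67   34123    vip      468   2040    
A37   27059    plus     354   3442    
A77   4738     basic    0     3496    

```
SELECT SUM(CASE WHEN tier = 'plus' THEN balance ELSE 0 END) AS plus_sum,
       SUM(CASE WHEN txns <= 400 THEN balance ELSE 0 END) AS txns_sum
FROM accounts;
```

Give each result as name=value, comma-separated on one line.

plus_sum=82291, txns_sum=180261

[plus_sum: tier = 'plus']
acct=A93: ✓ → 7566
acct=A91: ✗
acct=A49: ✗
acct=A16: ✗
acct=A45: ✗
acct=A65: ✗
acct=A79: ✗
acct=A48: ✗
acct=A19: ✗
acct=A70: ✗
acct=A80: ✓ → 47666
acct=A67: ✗
acct=A37: ✓ → 27059
acct=A77: ✗
plus_sum = 7566 + 47666 + 27059 = 82291
—
[txns_sum: txns <= 400]
acct=A93: ✓ → 7566
acct=A91: ✓ → 39908
acct=A49: ✓ → -567
acct=A16: ✗
acct=A45: ✓ → 47692
acct=A65: ✗
acct=A79: ✓ → 7389
acct=A48: ✗
acct=A19: ✓ → 22699
acct=A70: ✓ → 23777
acct=A80: ✗
acct=A67: ✗
acct=A37: ✓ → 27059
acct=A77: ✓ → 4738
txns_sum = 7566 + 39908 + -567 + 47692 + 7389 + 22699 + 23777 + 27059 + 4738 = 180261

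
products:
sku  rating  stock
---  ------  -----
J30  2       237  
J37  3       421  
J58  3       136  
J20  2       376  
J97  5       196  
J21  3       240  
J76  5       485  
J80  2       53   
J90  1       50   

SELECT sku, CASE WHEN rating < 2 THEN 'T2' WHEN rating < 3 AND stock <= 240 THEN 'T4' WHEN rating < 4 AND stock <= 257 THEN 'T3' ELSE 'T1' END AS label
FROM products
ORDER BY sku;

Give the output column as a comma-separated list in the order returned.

T1, T3, T4, T1, T3, T1, T4, T2, T1

sku=J20: ELSE → T1
sku=J21: rating < 4 AND stock <= 257 → T3
sku=J30: rating < 3 AND stock <= 240 → T4
sku=J37: ELSE → T1
sku=J58: rating < 4 AND stock <= 257 → T3
sku=J76: ELSE → T1
sku=J80: rating < 3 AND stock <= 240 → T4
sku=J90: rating < 2 → T2
sku=J97: ELSE → T1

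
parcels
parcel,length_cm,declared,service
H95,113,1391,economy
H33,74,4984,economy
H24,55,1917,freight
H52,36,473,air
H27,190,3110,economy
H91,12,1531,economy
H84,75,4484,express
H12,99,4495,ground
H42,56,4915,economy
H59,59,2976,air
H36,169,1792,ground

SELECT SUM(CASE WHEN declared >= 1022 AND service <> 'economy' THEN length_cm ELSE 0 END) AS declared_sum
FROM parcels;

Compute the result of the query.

457

parcel=H95: ✗
parcel=H33: ✗
parcel=H24: ✓ → 55
parcel=H52: ✗
parcel=H27: ✗
parcel=H91: ✗
parcel=H84: ✓ → 75
parcel=H12: ✓ → 99
parcel=H42: ✗
parcel=H59: ✓ → 59
parcel=H36: ✓ → 169
declared_sum = 55 + 75 + 99 + 59 + 169 = 457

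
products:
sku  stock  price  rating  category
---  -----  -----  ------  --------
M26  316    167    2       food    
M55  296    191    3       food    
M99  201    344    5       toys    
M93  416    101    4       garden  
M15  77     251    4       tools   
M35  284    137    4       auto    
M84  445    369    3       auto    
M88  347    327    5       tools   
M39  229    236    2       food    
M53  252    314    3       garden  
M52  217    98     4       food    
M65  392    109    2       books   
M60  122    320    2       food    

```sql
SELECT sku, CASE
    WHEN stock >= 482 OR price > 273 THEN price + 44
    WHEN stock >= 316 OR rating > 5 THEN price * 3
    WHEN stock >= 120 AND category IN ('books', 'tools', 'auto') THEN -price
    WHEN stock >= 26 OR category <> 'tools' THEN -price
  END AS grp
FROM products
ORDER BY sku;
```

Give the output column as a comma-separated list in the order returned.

sku=M15: stock >= 26 OR category <> 'tools' → -251
sku=M26: stock >= 316 OR rating > 5 → 501
sku=M35: stock >= 120 AND category IN ('books', 'tools', 'auto') → -137
sku=M39: stock >= 26 OR category <> 'tools' → -236
sku=M52: stock >= 26 OR category <> 'tools' → -98
sku=M53: stock >= 482 OR price > 273 → 358
sku=M55: stock >= 26 OR category <> 'tools' → -191
sku=M60: stock >= 482 OR price > 273 → 364
sku=M65: stock >= 316 OR rating > 5 → 327
sku=M84: stock >= 482 OR price > 273 → 413
sku=M88: stock >= 482 OR price > 273 → 371
sku=M93: stock >= 316 OR rating > 5 → 303
sku=M99: stock >= 482 OR price > 273 → 388

-251, 501, -137, -236, -98, 358, -191, 364, 327, 413, 371, 303, 388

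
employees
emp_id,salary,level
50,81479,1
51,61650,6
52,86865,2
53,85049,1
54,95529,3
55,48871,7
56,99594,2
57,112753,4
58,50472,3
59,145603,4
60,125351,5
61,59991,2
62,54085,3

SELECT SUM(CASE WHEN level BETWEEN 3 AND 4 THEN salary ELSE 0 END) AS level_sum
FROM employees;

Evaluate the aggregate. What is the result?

emp_id=50: ✗
emp_id=51: ✗
emp_id=52: ✗
emp_id=53: ✗
emp_id=54: ✓ → 95529
emp_id=55: ✗
emp_id=56: ✗
emp_id=57: ✓ → 112753
emp_id=58: ✓ → 50472
emp_id=59: ✓ → 145603
emp_id=60: ✗
emp_id=61: ✗
emp_id=62: ✓ → 54085
level_sum = 95529 + 112753 + 50472 + 145603 + 54085 = 458442

458442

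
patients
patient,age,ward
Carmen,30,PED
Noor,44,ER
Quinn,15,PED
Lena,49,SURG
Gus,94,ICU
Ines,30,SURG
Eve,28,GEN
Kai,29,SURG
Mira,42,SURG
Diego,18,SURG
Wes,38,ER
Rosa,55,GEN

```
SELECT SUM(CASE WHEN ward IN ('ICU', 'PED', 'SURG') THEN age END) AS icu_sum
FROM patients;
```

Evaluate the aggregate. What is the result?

307

patient=Carmen: ✓ → 30
patient=Noor: ✗
patient=Quinn: ✓ → 15
patient=Lena: ✓ → 49
patient=Gus: ✓ → 94
patient=Ines: ✓ → 30
patient=Eve: ✗
patient=Kai: ✓ → 29
patient=Mira: ✓ → 42
patient=Diego: ✓ → 18
patient=Wes: ✗
patient=Rosa: ✗
icu_sum = 30 + 15 + 49 + 94 + 30 + 29 + 42 + 18 = 307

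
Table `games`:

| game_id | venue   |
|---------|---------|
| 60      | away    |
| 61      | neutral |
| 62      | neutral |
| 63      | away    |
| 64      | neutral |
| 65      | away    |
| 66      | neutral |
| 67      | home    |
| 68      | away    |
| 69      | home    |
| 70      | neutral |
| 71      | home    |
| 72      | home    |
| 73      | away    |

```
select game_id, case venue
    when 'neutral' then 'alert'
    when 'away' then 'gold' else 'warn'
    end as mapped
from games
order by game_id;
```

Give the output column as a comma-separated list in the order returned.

game_id=60: venue='away' → gold
game_id=61: venue='neutral' → alert
game_id=62: venue='neutral' → alert
game_id=63: venue='away' → gold
game_id=64: venue='neutral' → alert
game_id=65: venue='away' → gold
game_id=66: venue='neutral' → alert
game_id=67: ELSE → warn
game_id=68: venue='away' → gold
game_id=69: ELSE → warn
game_id=70: venue='neutral' → alert
game_id=71: ELSE → warn
game_id=72: ELSE → warn
game_id=73: venue='away' → gold

gold, alert, alert, gold, alert, gold, alert, warn, gold, warn, alert, warn, warn, gold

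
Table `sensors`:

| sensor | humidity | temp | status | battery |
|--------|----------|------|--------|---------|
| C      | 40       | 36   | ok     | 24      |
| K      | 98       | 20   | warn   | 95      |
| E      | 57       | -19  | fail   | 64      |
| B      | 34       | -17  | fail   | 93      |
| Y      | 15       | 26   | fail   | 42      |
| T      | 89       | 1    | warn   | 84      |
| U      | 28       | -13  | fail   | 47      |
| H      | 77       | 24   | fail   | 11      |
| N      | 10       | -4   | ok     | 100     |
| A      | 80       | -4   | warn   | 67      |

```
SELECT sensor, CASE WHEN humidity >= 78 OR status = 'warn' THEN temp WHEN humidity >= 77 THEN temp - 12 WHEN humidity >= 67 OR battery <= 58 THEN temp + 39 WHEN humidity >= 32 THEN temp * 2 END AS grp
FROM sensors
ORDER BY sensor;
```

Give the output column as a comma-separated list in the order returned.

sensor=A: humidity >= 78 OR status = 'warn' → -4
sensor=B: humidity >= 32 → -34
sensor=C: humidity >= 67 OR battery <= 58 → 75
sensor=E: humidity >= 32 → -38
sensor=H: humidity >= 77 → 12
sensor=K: humidity >= 78 OR status = 'warn' → 20
sensor=N: (no match → NULL) → NULL
sensor=T: humidity >= 78 OR status = 'warn' → 1
sensor=U: humidity >= 67 OR battery <= 58 → 26
sensor=Y: humidity >= 67 OR battery <= 58 → 65

-4, -34, 75, -38, 12, 20, NULL, 1, 26, 65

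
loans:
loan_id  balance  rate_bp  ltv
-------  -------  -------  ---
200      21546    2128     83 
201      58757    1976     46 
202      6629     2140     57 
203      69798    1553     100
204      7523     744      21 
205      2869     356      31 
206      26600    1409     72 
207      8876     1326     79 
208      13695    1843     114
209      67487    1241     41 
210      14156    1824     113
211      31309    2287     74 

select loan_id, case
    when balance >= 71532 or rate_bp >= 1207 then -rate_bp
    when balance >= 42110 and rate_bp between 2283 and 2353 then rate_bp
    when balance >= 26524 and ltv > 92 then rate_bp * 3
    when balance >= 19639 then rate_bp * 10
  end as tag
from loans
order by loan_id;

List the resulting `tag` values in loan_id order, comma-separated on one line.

loan_id=200: balance >= 71532 or rate_bp >= 1207 → -2128
loan_id=201: balance >= 71532 or rate_bp >= 1207 → -1976
loan_id=202: balance >= 71532 or rate_bp >= 1207 → -2140
loan_id=203: balance >= 71532 or rate_bp >= 1207 → -1553
loan_id=204: (no match → NULL) → NULL
loan_id=205: (no match → NULL) → NULL
loan_id=206: balance >= 71532 or rate_bp >= 1207 → -1409
loan_id=207: balance >= 71532 or rate_bp >= 1207 → -1326
loan_id=208: balance >= 71532 or rate_bp >= 1207 → -1843
loan_id=209: balance >= 71532 or rate_bp >= 1207 → -1241
loan_id=210: balance >= 71532 or rate_bp >= 1207 → -1824
loan_id=211: balance >= 71532 or rate_bp >= 1207 → -2287

-2128, -1976, -2140, -1553, NULL, NULL, -1409, -1326, -1843, -1241, -1824, -2287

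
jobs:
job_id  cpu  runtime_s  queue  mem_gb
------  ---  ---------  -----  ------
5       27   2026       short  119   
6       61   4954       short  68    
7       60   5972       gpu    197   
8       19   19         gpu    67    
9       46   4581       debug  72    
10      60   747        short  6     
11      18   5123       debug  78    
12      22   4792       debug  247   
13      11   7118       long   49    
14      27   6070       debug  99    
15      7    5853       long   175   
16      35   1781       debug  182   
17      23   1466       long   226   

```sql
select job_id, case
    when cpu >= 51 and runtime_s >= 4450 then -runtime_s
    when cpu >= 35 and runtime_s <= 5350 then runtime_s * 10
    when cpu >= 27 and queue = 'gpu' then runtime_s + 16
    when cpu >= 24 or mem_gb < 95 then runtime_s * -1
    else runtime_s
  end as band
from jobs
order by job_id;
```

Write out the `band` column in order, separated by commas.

job_id=5: cpu >= 24 or mem_gb < 95 → -2026
job_id=6: cpu >= 51 and runtime_s >= 4450 → -4954
job_id=7: cpu >= 51 and runtime_s >= 4450 → -5972
job_id=8: cpu >= 24 or mem_gb < 95 → -19
job_id=9: cpu >= 35 and runtime_s <= 5350 → 45810
job_id=10: cpu >= 35 and runtime_s <= 5350 → 7470
job_id=11: cpu >= 24 or mem_gb < 95 → -5123
job_id=12: ELSE → 4792
job_id=13: cpu >= 24 or mem_gb < 95 → -7118
job_id=14: cpu >= 24 or mem_gb < 95 → -6070
job_id=15: ELSE → 5853
job_id=16: cpu >= 35 and runtime_s <= 5350 → 17810
job_id=17: ELSE → 1466

-2026, -4954, -5972, -19, 45810, 7470, -5123, 4792, -7118, -6070, 5853, 17810, 1466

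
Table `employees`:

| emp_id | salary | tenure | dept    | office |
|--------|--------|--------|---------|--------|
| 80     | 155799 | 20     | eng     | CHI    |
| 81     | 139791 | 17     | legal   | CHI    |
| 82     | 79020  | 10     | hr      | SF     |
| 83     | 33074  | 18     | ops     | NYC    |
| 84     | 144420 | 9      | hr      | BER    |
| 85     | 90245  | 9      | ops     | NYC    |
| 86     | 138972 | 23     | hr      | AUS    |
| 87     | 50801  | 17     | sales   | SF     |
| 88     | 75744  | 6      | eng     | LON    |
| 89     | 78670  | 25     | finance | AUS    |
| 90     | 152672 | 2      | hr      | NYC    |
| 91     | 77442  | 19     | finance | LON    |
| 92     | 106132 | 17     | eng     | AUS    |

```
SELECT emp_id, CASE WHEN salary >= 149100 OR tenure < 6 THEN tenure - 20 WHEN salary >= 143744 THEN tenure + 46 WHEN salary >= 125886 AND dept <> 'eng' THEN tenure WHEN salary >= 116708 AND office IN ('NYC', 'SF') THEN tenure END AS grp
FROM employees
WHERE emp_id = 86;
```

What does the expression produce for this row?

23

emp_id = 86: salary=138972, tenure=23, dept=hr, office=AUS.
salary >= 149100 OR tenure < 6 → false
salary >= 143744 → false
salary >= 125886 AND dept <> 'eng' → true → 23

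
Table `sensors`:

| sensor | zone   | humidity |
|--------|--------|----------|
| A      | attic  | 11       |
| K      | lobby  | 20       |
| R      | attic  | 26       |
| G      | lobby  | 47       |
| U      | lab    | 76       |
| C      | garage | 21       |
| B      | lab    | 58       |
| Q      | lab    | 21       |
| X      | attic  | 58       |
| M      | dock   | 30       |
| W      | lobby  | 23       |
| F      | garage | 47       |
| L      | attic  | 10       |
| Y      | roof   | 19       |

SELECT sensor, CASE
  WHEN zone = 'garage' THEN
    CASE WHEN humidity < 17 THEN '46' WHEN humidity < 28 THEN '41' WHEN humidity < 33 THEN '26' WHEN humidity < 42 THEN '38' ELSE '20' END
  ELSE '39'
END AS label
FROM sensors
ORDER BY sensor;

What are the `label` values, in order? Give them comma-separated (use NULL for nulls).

39, 39, 41, 20, 39, 39, 39, 39, 39, 39, 39, 39, 39, 39

sensor=A: zone='attic' → outer ELSE → 39
sensor=B: zone='lab' → outer ELSE → 39
sensor=C: zone='garage' → inner[humidity < 28] → 41
sensor=F: zone='garage' → inner[ELSE] → 20
sensor=G: zone='lobby' → outer ELSE → 39
sensor=K: zone='lobby' → outer ELSE → 39
sensor=L: zone='attic' → outer ELSE → 39
sensor=M: zone='dock' → outer ELSE → 39
sensor=Q: zone='lab' → outer ELSE → 39
sensor=R: zone='attic' → outer ELSE → 39
sensor=U: zone='lab' → outer ELSE → 39
sensor=W: zone='lobby' → outer ELSE → 39
sensor=X: zone='attic' → outer ELSE → 39
sensor=Y: zone='roof' → outer ELSE → 39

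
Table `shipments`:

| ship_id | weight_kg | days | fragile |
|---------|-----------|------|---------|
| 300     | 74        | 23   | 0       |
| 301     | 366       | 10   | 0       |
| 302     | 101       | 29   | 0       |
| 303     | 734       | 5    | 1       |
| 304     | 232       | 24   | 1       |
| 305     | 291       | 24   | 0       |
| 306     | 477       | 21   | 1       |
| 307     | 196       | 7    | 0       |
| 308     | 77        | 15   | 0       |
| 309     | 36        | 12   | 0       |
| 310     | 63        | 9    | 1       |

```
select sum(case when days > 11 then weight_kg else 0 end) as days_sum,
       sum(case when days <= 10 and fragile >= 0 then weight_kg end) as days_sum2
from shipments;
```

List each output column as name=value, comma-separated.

[days_sum: days > 11]
ship_id=300: ✓ → 74
ship_id=301: ✗
ship_id=302: ✓ → 101
ship_id=303: ✗
ship_id=304: ✓ → 232
ship_id=305: ✓ → 291
ship_id=306: ✓ → 477
ship_id=307: ✗
ship_id=308: ✓ → 77
ship_id=309: ✓ → 36
ship_id=310: ✗
days_sum = 74 + 101 + 232 + 291 + 477 + 77 + 36 = 1288
—
[days_sum2: days <= 10 and fragile >= 0]
ship_id=300: ✗
ship_id=301: ✓ → 366
ship_id=302: ✗
ship_id=303: ✓ → 734
ship_id=304: ✗
ship_id=305: ✗
ship_id=306: ✗
ship_id=307: ✓ → 196
ship_id=308: ✗
ship_id=309: ✗
ship_id=310: ✓ → 63
days_sum2 = 366 + 734 + 196 + 63 = 1359

days_sum=1288, days_sum2=1359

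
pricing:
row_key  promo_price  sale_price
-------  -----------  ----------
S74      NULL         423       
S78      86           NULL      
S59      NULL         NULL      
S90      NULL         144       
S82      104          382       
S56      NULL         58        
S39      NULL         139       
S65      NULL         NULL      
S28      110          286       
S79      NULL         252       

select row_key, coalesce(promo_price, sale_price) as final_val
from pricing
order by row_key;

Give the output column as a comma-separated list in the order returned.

row_key=S28: promo_price=110 → 110
row_key=S39: promo_price=NULL, sale_price=139 → 139
row_key=S56: promo_price=NULL, sale_price=58 → 58
row_key=S59: promo_price=NULL, sale_price=NULL (all NULL) → NULL
row_key=S65: promo_price=NULL, sale_price=NULL (all NULL) → NULL
row_key=S74: promo_price=NULL, sale_price=423 → 423
row_key=S78: promo_price=86 → 86
row_key=S79: promo_price=NULL, sale_price=252 → 252
row_key=S82: promo_price=104 → 104
row_key=S90: promo_price=NULL, sale_price=144 → 144

110, 139, 58, NULL, NULL, 423, 86, 252, 104, 144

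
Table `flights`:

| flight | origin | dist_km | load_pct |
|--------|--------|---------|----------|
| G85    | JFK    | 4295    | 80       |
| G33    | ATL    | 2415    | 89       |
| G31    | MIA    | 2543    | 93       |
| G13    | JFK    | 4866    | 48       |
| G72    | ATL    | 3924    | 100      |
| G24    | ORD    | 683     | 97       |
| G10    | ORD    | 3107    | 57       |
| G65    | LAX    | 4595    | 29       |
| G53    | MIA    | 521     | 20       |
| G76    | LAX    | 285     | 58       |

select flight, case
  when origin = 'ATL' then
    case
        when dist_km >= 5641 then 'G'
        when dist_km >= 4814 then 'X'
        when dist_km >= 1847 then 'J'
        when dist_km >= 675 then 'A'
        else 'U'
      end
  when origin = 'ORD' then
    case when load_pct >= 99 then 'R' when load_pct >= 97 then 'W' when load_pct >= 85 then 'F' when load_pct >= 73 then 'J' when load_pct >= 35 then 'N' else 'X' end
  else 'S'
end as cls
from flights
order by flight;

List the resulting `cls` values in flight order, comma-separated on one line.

N, S, W, S, J, S, S, J, S, S

flight=G10: origin='ORD' → inner[load_pct >= 35] → N
flight=G13: origin='JFK' → outer ELSE → S
flight=G24: origin='ORD' → inner[load_pct >= 97] → W
flight=G31: origin='MIA' → outer ELSE → S
flight=G33: origin='ATL' → inner[dist_km >= 1847] → J
flight=G53: origin='MIA' → outer ELSE → S
flight=G65: origin='LAX' → outer ELSE → S
flight=G72: origin='ATL' → inner[dist_km >= 1847] → J
flight=G76: origin='LAX' → outer ELSE → S
flight=G85: origin='JFK' → outer ELSE → S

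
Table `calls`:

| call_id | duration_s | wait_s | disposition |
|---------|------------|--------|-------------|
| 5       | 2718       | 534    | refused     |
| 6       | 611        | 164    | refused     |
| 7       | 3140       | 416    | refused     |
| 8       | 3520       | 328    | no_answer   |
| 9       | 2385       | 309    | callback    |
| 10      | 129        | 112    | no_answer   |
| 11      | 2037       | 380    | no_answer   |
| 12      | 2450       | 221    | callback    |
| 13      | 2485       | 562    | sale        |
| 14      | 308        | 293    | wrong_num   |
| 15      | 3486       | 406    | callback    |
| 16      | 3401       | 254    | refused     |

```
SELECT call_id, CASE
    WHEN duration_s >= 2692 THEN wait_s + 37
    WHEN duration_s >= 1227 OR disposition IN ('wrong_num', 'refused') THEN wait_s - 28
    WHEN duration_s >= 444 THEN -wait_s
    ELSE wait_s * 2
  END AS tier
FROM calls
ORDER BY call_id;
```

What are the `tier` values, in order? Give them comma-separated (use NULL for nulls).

call_id=5: duration_s >= 2692 → 571
call_id=6: duration_s >= 1227 OR disposition IN ('wrong_num', 'refused') → 136
call_id=7: duration_s >= 2692 → 453
call_id=8: duration_s >= 2692 → 365
call_id=9: duration_s >= 1227 OR disposition IN ('wrong_num', 'refused') → 281
call_id=10: ELSE → 224
call_id=11: duration_s >= 1227 OR disposition IN ('wrong_num', 'refused') → 352
call_id=12: duration_s >= 1227 OR disposition IN ('wrong_num', 'refused') → 193
call_id=13: duration_s >= 1227 OR disposition IN ('wrong_num', 'refused') → 534
call_id=14: duration_s >= 1227 OR disposition IN ('wrong_num', 'refused') → 265
call_id=15: duration_s >= 2692 → 443
call_id=16: duration_s >= 2692 → 291

571, 136, 453, 365, 281, 224, 352, 193, 534, 265, 443, 291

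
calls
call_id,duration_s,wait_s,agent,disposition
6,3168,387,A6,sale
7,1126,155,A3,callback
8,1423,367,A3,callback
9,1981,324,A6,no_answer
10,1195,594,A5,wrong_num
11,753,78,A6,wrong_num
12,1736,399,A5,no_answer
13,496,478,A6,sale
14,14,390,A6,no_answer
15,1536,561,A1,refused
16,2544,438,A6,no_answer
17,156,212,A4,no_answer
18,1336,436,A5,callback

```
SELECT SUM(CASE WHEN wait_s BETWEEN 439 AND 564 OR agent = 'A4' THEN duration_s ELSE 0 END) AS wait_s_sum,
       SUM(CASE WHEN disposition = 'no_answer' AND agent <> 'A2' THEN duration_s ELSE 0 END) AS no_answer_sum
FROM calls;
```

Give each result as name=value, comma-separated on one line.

wait_s_sum=2188, no_answer_sum=6431

[wait_s_sum: wait_s BETWEEN 439 AND 564 OR agent = 'A4']
call_id=6: ✗
call_id=7: ✗
call_id=8: ✗
call_id=9: ✗
call_id=10: ✗
call_id=11: ✗
call_id=12: ✗
call_id=13: ✓ → 496
call_id=14: ✗
call_id=15: ✓ → 1536
call_id=16: ✗
call_id=17: ✓ → 156
call_id=18: ✗
wait_s_sum = 496 + 1536 + 156 = 2188
—
[no_answer_sum: disposition = 'no_answer' AND agent <> 'A2']
call_id=6: ✗
call_id=7: ✗
call_id=8: ✗
call_id=9: ✓ → 1981
call_id=10: ✗
call_id=11: ✗
call_id=12: ✓ → 1736
call_id=13: ✗
call_id=14: ✓ → 14
call_id=15: ✗
call_id=16: ✓ → 2544
call_id=17: ✓ → 156
call_id=18: ✗
no_answer_sum = 1981 + 1736 + 14 + 2544 + 156 = 6431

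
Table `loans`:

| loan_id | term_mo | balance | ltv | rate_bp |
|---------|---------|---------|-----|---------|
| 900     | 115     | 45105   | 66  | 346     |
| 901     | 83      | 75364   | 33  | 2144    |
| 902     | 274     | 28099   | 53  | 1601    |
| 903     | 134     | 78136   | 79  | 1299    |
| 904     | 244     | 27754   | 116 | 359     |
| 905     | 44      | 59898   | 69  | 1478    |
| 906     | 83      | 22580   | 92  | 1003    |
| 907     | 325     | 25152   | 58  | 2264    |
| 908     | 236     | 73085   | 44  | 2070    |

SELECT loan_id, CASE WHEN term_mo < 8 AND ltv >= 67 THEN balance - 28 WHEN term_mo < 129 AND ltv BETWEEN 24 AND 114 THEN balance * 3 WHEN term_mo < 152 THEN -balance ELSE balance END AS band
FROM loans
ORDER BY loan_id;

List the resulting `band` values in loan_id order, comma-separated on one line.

135315, 226092, 28099, -78136, 27754, 179694, 67740, 25152, 73085

loan_id=900: term_mo < 129 AND ltv BETWEEN 24 AND 114 → 135315
loan_id=901: term_mo < 129 AND ltv BETWEEN 24 AND 114 → 226092
loan_id=902: ELSE → 28099
loan_id=903: term_mo < 152 → -78136
loan_id=904: ELSE → 27754
loan_id=905: term_mo < 129 AND ltv BETWEEN 24 AND 114 → 179694
loan_id=906: term_mo < 129 AND ltv BETWEEN 24 AND 114 → 67740
loan_id=907: ELSE → 25152
loan_id=908: ELSE → 73085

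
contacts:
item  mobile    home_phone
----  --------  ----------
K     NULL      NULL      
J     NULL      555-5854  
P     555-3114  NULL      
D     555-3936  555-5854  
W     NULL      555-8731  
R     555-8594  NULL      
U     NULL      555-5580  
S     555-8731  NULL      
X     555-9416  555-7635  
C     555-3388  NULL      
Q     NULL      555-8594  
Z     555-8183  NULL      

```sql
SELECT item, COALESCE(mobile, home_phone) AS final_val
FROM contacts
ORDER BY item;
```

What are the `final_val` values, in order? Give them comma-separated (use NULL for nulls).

item=C: mobile=555-3388 → 555-3388
item=D: mobile=555-3936 → 555-3936
item=J: mobile=NULL, home_phone=555-5854 → 555-5854
item=K: mobile=NULL, home_phone=NULL (all NULL) → NULL
item=P: mobile=555-3114 → 555-3114
item=Q: mobile=NULL, home_phone=555-8594 → 555-8594
item=R: mobile=555-8594 → 555-8594
item=S: mobile=555-8731 → 555-8731
item=U: mobile=NULL, home_phone=555-5580 → 555-5580
item=W: mobile=NULL, home_phone=555-8731 → 555-8731
item=X: mobile=555-9416 → 555-9416
item=Z: mobile=555-8183 → 555-8183

555-3388, 555-3936, 555-5854, NULL, 555-3114, 555-8594, 555-8594, 555-8731, 555-5580, 555-8731, 555-9416, 555-8183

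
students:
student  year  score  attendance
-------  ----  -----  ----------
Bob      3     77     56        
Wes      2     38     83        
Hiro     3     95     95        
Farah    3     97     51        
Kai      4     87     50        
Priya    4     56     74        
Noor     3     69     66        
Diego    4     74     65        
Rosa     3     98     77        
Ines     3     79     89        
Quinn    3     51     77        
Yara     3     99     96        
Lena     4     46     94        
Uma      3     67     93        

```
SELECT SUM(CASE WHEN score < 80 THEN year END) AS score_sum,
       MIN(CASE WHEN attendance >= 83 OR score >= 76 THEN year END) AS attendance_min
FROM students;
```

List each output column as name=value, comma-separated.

score_sum=29, attendance_min=2

[score_sum: score < 80]
student=Bob: ✓ → 3
student=Wes: ✓ → 2
student=Hiro: ✗
student=Farah: ✗
student=Kai: ✗
student=Priya: ✓ → 4
student=Noor: ✓ → 3
student=Diego: ✓ → 4
student=Rosa: ✗
student=Ines: ✓ → 3
student=Quinn: ✓ → 3
student=Yara: ✗
student=Lena: ✓ → 4
student=Uma: ✓ → 3
score_sum = 3 + 2 + 4 + 3 + 4 + 3 + 3 + 4 + 3 = 29
—
[attendance_min: attendance >= 83 OR score >= 76]
student=Bob: ✓ → 3
student=Wes: ✓ → 2
student=Hiro: ✓ → 3
student=Farah: ✓ → 3
student=Kai: ✓ → 4
student=Priya: ✗
student=Noor: ✗
student=Diego: ✗
student=Rosa: ✓ → 3
student=Ines: ✓ → 3
student=Quinn: ✗
student=Yara: ✓ → 3
student=Lena: ✓ → 4
student=Uma: ✓ → 3
attendance_min = MIN(3, 2, 3, 3, 4, 3, 3, 3, 4, 3) = 2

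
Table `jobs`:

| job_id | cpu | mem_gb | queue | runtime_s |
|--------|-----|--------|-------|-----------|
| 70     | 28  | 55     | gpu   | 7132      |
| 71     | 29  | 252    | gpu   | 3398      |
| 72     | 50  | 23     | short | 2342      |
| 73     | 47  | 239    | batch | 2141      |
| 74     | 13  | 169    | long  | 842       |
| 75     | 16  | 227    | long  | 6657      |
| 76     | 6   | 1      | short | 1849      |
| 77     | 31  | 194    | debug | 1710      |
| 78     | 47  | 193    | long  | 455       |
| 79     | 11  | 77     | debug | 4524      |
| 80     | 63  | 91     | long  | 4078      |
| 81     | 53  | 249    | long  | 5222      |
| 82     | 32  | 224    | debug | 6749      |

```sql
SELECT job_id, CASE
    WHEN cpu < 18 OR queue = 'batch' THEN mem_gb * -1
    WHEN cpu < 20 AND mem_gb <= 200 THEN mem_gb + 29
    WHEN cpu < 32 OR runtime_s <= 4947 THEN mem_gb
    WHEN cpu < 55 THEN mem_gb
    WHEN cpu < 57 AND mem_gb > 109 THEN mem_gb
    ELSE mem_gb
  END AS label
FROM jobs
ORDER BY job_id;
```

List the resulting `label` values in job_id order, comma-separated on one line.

55, 252, 23, -239, -169, -227, -1, 194, 193, -77, 91, 249, 224

job_id=70: cpu < 32 OR runtime_s <= 4947 → 55
job_id=71: cpu < 32 OR runtime_s <= 4947 → 252
job_id=72: cpu < 32 OR runtime_s <= 4947 → 23
job_id=73: cpu < 18 OR queue = 'batch' → -239
job_id=74: cpu < 18 OR queue = 'batch' → -169
job_id=75: cpu < 18 OR queue = 'batch' → -227
job_id=76: cpu < 18 OR queue = 'batch' → -1
job_id=77: cpu < 32 OR runtime_s <= 4947 → 194
job_id=78: cpu < 32 OR runtime_s <= 4947 → 193
job_id=79: cpu < 18 OR queue = 'batch' → -77
job_id=80: cpu < 32 OR runtime_s <= 4947 → 91
job_id=81: cpu < 55 → 249
job_id=82: cpu < 55 → 224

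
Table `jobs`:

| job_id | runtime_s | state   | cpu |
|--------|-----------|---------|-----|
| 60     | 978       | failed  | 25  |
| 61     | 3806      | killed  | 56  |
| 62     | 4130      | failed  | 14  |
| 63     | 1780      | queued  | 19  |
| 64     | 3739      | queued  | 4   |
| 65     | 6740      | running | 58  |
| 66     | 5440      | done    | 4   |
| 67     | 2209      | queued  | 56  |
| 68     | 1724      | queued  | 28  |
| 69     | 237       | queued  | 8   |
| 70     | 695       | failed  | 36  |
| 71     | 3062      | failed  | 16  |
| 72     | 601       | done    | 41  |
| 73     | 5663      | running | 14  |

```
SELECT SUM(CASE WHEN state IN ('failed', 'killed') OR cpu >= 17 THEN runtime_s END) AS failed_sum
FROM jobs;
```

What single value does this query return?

25725

job_id=60: ✓ → 978
job_id=61: ✓ → 3806
job_id=62: ✓ → 4130
job_id=63: ✓ → 1780
job_id=64: ✗
job_id=65: ✓ → 6740
job_id=66: ✗
job_id=67: ✓ → 2209
job_id=68: ✓ → 1724
job_id=69: ✗
job_id=70: ✓ → 695
job_id=71: ✓ → 3062
job_id=72: ✓ → 601
job_id=73: ✗
failed_sum = 978 + 3806 + 4130 + 1780 + 6740 + 2209 + 1724 + 695 + 3062 + 601 = 25725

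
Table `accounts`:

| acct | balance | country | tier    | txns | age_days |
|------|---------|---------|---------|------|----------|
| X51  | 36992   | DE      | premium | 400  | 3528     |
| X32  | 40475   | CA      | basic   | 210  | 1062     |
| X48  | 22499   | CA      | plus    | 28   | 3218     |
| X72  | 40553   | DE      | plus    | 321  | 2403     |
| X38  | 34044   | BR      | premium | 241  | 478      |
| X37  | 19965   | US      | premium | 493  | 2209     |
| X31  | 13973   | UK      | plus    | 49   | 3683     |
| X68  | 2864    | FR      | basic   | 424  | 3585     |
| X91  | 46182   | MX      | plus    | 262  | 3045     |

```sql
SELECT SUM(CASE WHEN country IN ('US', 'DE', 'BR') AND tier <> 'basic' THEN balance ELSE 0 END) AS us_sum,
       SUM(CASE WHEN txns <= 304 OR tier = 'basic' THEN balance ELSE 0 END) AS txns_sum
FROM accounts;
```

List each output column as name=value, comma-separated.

us_sum=131554, txns_sum=160037

[us_sum: country IN ('US', 'DE', 'BR') AND tier <> 'basic']
acct=X51: ✓ → 36992
acct=X32: ✗
acct=X48: ✗
acct=X72: ✓ → 40553
acct=X38: ✓ → 34044
acct=X37: ✓ → 19965
acct=X31: ✗
acct=X68: ✗
acct=X91: ✗
us_sum = 36992 + 40553 + 34044 + 19965 = 131554
—
[txns_sum: txns <= 304 OR tier = 'basic']
acct=X51: ✗
acct=X32: ✓ → 40475
acct=X48: ✓ → 22499
acct=X72: ✗
acct=X38: ✓ → 34044
acct=X37: ✗
acct=X31: ✓ → 13973
acct=X68: ✓ → 2864
acct=X91: ✓ → 46182
txns_sum = 40475 + 22499 + 34044 + 13973 + 2864 + 46182 = 160037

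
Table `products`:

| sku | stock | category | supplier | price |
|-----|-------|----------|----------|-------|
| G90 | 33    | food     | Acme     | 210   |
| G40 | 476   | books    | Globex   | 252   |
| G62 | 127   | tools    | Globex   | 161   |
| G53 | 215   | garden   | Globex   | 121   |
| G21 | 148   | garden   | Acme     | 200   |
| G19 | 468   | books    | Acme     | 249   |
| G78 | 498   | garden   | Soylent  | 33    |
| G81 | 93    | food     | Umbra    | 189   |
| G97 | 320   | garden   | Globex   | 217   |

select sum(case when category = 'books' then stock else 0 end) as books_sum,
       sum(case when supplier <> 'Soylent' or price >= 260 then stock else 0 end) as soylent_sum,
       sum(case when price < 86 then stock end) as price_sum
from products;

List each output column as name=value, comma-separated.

[books_sum: category = 'books']
sku=G90: ✗
sku=G40: ✓ → 476
sku=G62: ✗
sku=G53: ✗
sku=G21: ✗
sku=G19: ✓ → 468
sku=G78: ✗
sku=G81: ✗
sku=G97: ✗
books_sum = 476 + 468 = 944
—
[soylent_sum: supplier <> 'Soylent' or price >= 260]
sku=G90: ✓ → 33
sku=G40: ✓ → 476
sku=G62: ✓ → 127
sku=G53: ✓ → 215
sku=G21: ✓ → 148
sku=G19: ✓ → 468
sku=G78: ✗
sku=G81: ✓ → 93
sku=G97: ✓ → 320
soylent_sum = 33 + 476 + 127 + 215 + 148 + 468 + 93 + 320 = 1880
—
[price_sum: price < 86]
sku=G90: ✗
sku=G40: ✗
sku=G62: ✗
sku=G53: ✗
sku=G21: ✗
sku=G19: ✗
sku=G78: ✓ → 498
sku=G81: ✗
sku=G97: ✗
price_sum = 498

books_sum=944, soylent_sum=1880, price_sum=498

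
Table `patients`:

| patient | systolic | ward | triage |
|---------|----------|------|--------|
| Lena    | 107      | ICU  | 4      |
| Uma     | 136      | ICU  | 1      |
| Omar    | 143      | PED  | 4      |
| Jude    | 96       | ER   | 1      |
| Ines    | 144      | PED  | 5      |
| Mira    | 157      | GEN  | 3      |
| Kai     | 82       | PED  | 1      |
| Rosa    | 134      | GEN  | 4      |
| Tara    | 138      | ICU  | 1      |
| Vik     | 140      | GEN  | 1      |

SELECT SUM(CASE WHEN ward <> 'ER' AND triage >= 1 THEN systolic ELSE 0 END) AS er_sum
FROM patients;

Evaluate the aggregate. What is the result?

patient=Lena: ✓ → 107
patient=Uma: ✓ → 136
patient=Omar: ✓ → 143
patient=Jude: ✗
patient=Ines: ✓ → 144
patient=Mira: ✓ → 157
patient=Kai: ✓ → 82
patient=Rosa: ✓ → 134
patient=Tara: ✓ → 138
patient=Vik: ✓ → 140
er_sum = 107 + 136 + 143 + 144 + 157 + 82 + 134 + 138 + 140 = 1181

1181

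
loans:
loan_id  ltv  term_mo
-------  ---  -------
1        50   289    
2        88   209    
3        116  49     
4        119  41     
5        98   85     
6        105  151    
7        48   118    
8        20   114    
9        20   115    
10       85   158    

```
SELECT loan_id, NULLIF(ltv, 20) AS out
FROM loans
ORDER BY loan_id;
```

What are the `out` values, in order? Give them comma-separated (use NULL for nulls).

loan_id=1: ltv=50 vs 20: differ → 50
loan_id=2: ltv=88 vs 20: differ → 88
loan_id=3: ltv=116 vs 20: differ → 116
loan_id=4: ltv=119 vs 20: differ → 119
loan_id=5: ltv=98 vs 20: differ → 98
loan_id=6: ltv=105 vs 20: differ → 105
loan_id=7: ltv=48 vs 20: differ → 48
loan_id=8: ltv=20 vs 20: equal → NULL
loan_id=9: ltv=20 vs 20: equal → NULL
loan_id=10: ltv=85 vs 20: differ → 85

50, 88, 116, 119, 98, 105, 48, NULL, NULL, 85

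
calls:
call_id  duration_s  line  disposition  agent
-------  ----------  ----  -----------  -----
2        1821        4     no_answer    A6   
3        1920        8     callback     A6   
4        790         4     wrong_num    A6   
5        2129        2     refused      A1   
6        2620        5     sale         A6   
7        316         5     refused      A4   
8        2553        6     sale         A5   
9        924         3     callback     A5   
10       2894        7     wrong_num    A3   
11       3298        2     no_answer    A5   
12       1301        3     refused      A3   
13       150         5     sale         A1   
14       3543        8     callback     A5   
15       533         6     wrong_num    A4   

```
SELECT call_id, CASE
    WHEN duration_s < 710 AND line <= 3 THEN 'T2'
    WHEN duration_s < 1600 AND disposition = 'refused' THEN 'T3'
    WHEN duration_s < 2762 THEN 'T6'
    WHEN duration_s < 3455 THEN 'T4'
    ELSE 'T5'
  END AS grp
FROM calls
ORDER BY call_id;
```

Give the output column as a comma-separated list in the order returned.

call_id=2: duration_s < 2762 → T6
call_id=3: duration_s < 2762 → T6
call_id=4: duration_s < 2762 → T6
call_id=5: duration_s < 2762 → T6
call_id=6: duration_s < 2762 → T6
call_id=7: duration_s < 1600 AND disposition = 'refused' → T3
call_id=8: duration_s < 2762 → T6
call_id=9: duration_s < 2762 → T6
call_id=10: duration_s < 3455 → T4
call_id=11: duration_s < 3455 → T4
call_id=12: duration_s < 1600 AND disposition = 'refused' → T3
call_id=13: duration_s < 2762 → T6
call_id=14: ELSE → T5
call_id=15: duration_s < 2762 → T6

T6, T6, T6, T6, T6, T3, T6, T6, T4, T4, T3, T6, T5, T6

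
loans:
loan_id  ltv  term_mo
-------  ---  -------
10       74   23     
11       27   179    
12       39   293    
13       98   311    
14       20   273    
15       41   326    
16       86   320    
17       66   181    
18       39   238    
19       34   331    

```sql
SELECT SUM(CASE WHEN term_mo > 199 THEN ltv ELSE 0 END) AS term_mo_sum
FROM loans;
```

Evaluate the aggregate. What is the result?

loan_id=10: ✗
loan_id=11: ✗
loan_id=12: ✓ → 39
loan_id=13: ✓ → 98
loan_id=14: ✓ → 20
loan_id=15: ✓ → 41
loan_id=16: ✓ → 86
loan_id=17: ✗
loan_id=18: ✓ → 39
loan_id=19: ✓ → 34
term_mo_sum = 39 + 98 + 20 + 41 + 86 + 39 + 34 = 357

357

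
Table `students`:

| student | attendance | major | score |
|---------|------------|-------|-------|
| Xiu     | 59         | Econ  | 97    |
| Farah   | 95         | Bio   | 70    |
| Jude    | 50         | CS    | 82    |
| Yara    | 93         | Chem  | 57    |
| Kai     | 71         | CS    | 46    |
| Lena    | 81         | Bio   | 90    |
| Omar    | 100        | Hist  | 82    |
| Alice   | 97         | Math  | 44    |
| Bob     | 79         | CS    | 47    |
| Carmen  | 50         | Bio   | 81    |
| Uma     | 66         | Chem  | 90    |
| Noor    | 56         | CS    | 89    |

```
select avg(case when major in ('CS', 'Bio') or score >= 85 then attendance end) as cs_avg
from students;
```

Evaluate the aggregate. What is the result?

67.4444444444

student=Xiu: ✓ → 59
student=Farah: ✓ → 95
student=Jude: ✓ → 50
student=Yara: ✗
student=Kai: ✓ → 71
student=Lena: ✓ → 81
student=Omar: ✗
student=Alice: ✗
student=Bob: ✓ → 79
student=Carmen: ✓ → 50
student=Uma: ✓ → 66
student=Noor: ✓ → 56
cs_avg = (59 + 95 + 50 + 71 + 81 + 79 + 50 + 66 + 56) / 9 = 67.4444444444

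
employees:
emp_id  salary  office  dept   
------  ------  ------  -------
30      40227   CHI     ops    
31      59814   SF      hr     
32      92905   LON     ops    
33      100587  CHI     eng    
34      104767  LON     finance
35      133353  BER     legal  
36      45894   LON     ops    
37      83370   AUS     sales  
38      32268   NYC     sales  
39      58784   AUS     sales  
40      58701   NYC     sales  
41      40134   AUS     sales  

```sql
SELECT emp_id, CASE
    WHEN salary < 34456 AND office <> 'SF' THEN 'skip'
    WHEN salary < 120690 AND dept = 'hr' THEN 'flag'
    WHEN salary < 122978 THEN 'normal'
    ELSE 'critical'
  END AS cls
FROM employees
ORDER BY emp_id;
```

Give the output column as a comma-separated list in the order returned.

normal, flag, normal, normal, normal, critical, normal, normal, skip, normal, normal, normal

emp_id=30: salary < 122978 → normal
emp_id=31: salary < 120690 AND dept = 'hr' → flag
emp_id=32: salary < 122978 → normal
emp_id=33: salary < 122978 → normal
emp_id=34: salary < 122978 → normal
emp_id=35: ELSE → critical
emp_id=36: salary < 122978 → normal
emp_id=37: salary < 122978 → normal
emp_id=38: salary < 34456 AND office <> 'SF' → skip
emp_id=39: salary < 122978 → normal
emp_id=40: salary < 122978 → normal
emp_id=41: salary < 122978 → normal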